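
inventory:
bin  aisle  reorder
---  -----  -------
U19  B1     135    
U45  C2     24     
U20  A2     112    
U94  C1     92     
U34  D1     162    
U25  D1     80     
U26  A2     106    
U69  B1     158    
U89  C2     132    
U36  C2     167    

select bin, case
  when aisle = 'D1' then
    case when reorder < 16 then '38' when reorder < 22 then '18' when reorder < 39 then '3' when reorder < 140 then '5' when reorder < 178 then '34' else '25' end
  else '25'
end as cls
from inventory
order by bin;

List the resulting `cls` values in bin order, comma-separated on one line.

25, 25, 5, 25, 34, 25, 25, 25, 25, 25

bin=U19: aisle='B1' → outer ELSE → 25
bin=U20: aisle='A2' → outer ELSE → 25
bin=U25: aisle='D1' → inner[reorder < 140] → 5
bin=U26: aisle='A2' → outer ELSE → 25
bin=U34: aisle='D1' → inner[reorder < 178] → 34
bin=U36: aisle='C2' → outer ELSE → 25
bin=U45: aisle='C2' → outer ELSE → 25
bin=U69: aisle='B1' → outer ELSE → 25
bin=U89: aisle='C2' → outer ELSE → 25
bin=U94: aisle='C1' → outer ELSE → 25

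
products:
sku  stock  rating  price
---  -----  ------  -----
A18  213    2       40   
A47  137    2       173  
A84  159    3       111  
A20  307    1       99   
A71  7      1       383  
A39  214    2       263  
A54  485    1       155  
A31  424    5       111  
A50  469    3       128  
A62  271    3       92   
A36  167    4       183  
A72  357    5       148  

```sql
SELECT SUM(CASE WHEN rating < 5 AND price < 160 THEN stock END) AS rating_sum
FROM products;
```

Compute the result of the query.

1904

sku=A18: ✓ → 213
sku=A47: ✗
sku=A84: ✓ → 159
sku=A20: ✓ → 307
sku=A71: ✗
sku=A39: ✗
sku=A54: ✓ → 485
sku=A31: ✗
sku=A50: ✓ → 469
sku=A62: ✓ → 271
sku=A36: ✗
sku=A72: ✗
rating_sum = 213 + 159 + 307 + 485 + 469 + 271 = 1904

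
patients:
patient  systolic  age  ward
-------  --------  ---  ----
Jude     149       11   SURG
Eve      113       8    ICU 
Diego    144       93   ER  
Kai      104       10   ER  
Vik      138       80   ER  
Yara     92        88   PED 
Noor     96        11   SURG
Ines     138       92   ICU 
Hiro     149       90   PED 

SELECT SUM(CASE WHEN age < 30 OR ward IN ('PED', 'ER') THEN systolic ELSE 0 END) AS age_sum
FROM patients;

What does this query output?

985

patient=Jude: ✓ → 149
patient=Eve: ✓ → 113
patient=Diego: ✓ → 144
patient=Kai: ✓ → 104
patient=Vik: ✓ → 138
patient=Yara: ✓ → 92
patient=Noor: ✓ → 96
patient=Ines: ✗
patient=Hiro: ✓ → 149
age_sum = 149 + 113 + 144 + 104 + 138 + 92 + 96 + 149 = 985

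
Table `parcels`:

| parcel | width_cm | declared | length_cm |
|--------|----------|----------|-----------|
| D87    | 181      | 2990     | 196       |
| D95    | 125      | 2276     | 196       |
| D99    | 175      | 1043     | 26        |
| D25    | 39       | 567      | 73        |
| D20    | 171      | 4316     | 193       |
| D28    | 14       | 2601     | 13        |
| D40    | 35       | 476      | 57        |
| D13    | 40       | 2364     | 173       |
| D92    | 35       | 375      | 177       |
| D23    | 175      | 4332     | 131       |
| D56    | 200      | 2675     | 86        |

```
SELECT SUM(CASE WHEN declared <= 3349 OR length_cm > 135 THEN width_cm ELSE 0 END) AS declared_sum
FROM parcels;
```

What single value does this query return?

parcel=D87: ✓ → 181
parcel=D95: ✓ → 125
parcel=D99: ✓ → 175
parcel=D25: ✓ → 39
parcel=D20: ✓ → 171
parcel=D28: ✓ → 14
parcel=D40: ✓ → 35
parcel=D13: ✓ → 40
parcel=D92: ✓ → 35
parcel=D23: ✗
parcel=D56: ✓ → 200
declared_sum = 181 + 125 + 175 + 39 + 171 + 14 + 35 + 40 + 35 + 200 = 1015

1015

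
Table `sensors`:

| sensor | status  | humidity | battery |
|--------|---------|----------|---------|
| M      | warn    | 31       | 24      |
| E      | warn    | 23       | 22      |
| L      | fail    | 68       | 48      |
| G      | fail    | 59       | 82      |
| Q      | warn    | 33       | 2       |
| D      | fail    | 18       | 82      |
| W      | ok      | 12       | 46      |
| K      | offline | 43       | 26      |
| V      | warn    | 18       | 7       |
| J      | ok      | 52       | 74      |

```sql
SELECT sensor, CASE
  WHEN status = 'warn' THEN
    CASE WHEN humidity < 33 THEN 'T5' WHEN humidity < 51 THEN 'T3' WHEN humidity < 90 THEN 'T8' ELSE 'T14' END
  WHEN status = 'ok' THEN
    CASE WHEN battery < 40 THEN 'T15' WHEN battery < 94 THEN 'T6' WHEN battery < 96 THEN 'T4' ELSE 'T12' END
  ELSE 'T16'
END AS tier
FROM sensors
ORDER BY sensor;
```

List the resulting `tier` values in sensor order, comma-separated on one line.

T16, T5, T16, T6, T16, T16, T5, T3, T5, T6

sensor=D: status='fail' → outer ELSE → T16
sensor=E: status='warn' → inner[humidity < 33] → T5
sensor=G: status='fail' → outer ELSE → T16
sensor=J: status='ok' → inner[battery < 94] → T6
sensor=K: status='offline' → outer ELSE → T16
sensor=L: status='fail' → outer ELSE → T16
sensor=M: status='warn' → inner[humidity < 33] → T5
sensor=Q: status='warn' → inner[humidity < 51] → T3
sensor=V: status='warn' → inner[humidity < 33] → T5
sensor=W: status='ok' → inner[battery < 94] → T6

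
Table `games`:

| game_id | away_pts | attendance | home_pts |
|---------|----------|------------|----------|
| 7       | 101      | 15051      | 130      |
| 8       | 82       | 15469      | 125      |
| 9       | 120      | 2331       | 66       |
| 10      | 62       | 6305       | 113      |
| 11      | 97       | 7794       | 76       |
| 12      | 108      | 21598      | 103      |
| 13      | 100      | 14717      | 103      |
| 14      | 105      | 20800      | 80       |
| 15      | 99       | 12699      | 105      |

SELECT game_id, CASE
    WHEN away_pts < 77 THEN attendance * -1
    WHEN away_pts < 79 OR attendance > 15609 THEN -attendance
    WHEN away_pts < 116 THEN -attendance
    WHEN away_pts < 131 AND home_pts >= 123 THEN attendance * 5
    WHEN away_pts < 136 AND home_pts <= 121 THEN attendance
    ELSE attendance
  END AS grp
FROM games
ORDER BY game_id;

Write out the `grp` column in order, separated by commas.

game_id=7: away_pts < 116 → -15051
game_id=8: away_pts < 116 → -15469
game_id=9: away_pts < 136 AND home_pts <= 121 → 2331
game_id=10: away_pts < 77 → -6305
game_id=11: away_pts < 116 → -7794
game_id=12: away_pts < 79 OR attendance > 15609 → -21598
game_id=13: away_pts < 116 → -14717
game_id=14: away_pts < 79 OR attendance > 15609 → -20800
game_id=15: away_pts < 116 → -12699

-15051, -15469, 2331, -6305, -7794, -21598, -14717, -20800, -12699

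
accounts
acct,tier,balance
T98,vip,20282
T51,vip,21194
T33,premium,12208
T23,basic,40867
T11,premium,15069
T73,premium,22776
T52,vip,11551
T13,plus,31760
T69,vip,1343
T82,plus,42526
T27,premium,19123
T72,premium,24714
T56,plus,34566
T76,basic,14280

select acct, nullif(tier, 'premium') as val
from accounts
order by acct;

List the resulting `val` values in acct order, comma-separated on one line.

acct=T11: tier=premium vs premium: equal → NULL
acct=T13: tier=plus vs premium: differ → plus
acct=T23: tier=basic vs premium: differ → basic
acct=T27: tier=premium vs premium: equal → NULL
acct=T33: tier=premium vs premium: equal → NULL
acct=T51: tier=vip vs premium: differ → vip
acct=T52: tier=vip vs premium: differ → vip
acct=T56: tier=plus vs premium: differ → plus
acct=T69: tier=vip vs premium: differ → vip
acct=T72: tier=premium vs premium: equal → NULL
acct=T73: tier=premium vs premium: equal → NULL
acct=T76: tier=basic vs premium: differ → basic
acct=T82: tier=plus vs premium: differ → plus
acct=T98: tier=vip vs premium: differ → vip

NULL, plus, basic, NULL, NULL, vip, vip, plus, vip, NULL, NULL, basic, plus, vip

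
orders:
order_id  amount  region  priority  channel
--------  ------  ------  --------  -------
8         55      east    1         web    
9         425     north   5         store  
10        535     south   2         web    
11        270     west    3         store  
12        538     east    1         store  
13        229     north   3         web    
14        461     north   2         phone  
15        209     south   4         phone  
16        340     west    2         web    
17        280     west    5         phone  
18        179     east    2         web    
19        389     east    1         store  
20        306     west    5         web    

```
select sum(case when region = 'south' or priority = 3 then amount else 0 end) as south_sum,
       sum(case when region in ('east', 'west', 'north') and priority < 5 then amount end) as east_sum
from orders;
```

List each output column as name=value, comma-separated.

[south_sum: region = 'south' or priority = 3]
order_id=8: ✗
order_id=9: ✗
order_id=10: ✓ → 535
order_id=11: ✓ → 270
order_id=12: ✗
order_id=13: ✓ → 229
order_id=14: ✗
order_id=15: ✓ → 209
order_id=16: ✗
order_id=17: ✗
order_id=18: ✗
order_id=19: ✗
order_id=20: ✗
south_sum = 535 + 270 + 229 + 209 = 1243
—
[east_sum: region in ('east', 'west', 'north') and priority < 5]
order_id=8: ✓ → 55
order_id=9: ✗
order_id=10: ✗
order_id=11: ✓ → 270
order_id=12: ✓ → 538
order_id=13: ✓ → 229
order_id=14: ✓ → 461
order_id=15: ✗
order_id=16: ✓ → 340
order_id=17: ✗
order_id=18: ✓ → 179
order_id=19: ✓ → 389
order_id=20: ✗
east_sum = 55 + 270 + 538 + 229 + 461 + 340 + 179 + 389 = 2461

south_sum=1243, east_sum=2461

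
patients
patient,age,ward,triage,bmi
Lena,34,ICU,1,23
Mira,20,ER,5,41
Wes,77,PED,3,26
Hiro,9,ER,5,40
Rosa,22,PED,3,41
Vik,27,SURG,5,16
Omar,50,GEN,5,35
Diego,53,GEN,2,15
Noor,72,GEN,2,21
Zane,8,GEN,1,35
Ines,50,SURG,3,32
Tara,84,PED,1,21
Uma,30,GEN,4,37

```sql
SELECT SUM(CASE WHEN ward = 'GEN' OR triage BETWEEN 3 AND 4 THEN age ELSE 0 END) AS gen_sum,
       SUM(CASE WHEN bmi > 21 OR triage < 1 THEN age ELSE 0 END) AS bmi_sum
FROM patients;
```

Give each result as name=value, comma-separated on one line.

gen_sum=362, bmi_sum=300

[gen_sum: ward = 'GEN' OR triage BETWEEN 3 AND 4]
patient=Lena: ✗
patient=Mira: ✗
patient=Wes: ✓ → 77
patient=Hiro: ✗
patient=Rosa: ✓ → 22
patient=Vik: ✗
patient=Omar: ✓ → 50
patient=Diego: ✓ → 53
patient=Noor: ✓ → 72
patient=Zane: ✓ → 8
patient=Ines: ✓ → 50
patient=Tara: ✗
patient=Uma: ✓ → 30
gen_sum = 77 + 22 + 50 + 53 + 72 + 8 + 50 + 30 = 362
—
[bmi_sum: bmi > 21 OR triage < 1]
patient=Lena: ✓ → 34
patient=Mira: ✓ → 20
patient=Wes: ✓ → 77
patient=Hiro: ✓ → 9
patient=Rosa: ✓ → 22
patient=Vik: ✗
patient=Omar: ✓ → 50
patient=Diego: ✗
patient=Noor: ✗
patient=Zane: ✓ → 8
patient=Ines: ✓ → 50
patient=Tara: ✗
patient=Uma: ✓ → 30
bmi_sum = 34 + 20 + 77 + 9 + 22 + 50 + 8 + 50 + 30 = 300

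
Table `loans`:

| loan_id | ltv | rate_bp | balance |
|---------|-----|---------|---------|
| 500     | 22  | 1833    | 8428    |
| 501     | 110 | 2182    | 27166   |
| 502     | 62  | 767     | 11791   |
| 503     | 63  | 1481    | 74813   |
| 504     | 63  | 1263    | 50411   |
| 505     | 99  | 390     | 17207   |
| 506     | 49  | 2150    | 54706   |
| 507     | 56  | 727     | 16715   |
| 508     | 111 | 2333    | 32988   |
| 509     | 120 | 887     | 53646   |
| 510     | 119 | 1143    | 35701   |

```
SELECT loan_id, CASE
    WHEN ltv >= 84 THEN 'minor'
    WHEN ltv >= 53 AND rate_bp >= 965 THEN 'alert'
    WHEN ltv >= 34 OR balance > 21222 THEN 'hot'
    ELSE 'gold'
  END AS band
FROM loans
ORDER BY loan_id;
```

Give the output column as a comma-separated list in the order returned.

loan_id=500: ELSE → gold
loan_id=501: ltv >= 84 → minor
loan_id=502: ltv >= 34 OR balance > 21222 → hot
loan_id=503: ltv >= 53 AND rate_bp >= 965 → alert
loan_id=504: ltv >= 53 AND rate_bp >= 965 → alert
loan_id=505: ltv >= 84 → minor
loan_id=506: ltv >= 34 OR balance > 21222 → hot
loan_id=507: ltv >= 34 OR balance > 21222 → hot
loan_id=508: ltv >= 84 → minor
loan_id=509: ltv >= 84 → minor
loan_id=510: ltv >= 84 → minor

gold, minor, hot, alert, alert, minor, hot, hot, minor, minor, minor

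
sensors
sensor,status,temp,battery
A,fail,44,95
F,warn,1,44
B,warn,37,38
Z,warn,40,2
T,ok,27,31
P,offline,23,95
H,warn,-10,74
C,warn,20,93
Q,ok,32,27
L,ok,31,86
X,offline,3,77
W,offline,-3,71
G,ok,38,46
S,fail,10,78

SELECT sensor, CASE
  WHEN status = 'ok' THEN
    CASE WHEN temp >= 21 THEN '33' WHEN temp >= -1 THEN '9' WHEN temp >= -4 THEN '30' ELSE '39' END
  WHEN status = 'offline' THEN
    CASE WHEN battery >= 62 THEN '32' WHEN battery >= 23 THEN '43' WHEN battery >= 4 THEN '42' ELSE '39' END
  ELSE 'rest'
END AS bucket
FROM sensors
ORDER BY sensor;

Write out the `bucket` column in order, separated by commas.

sensor=A: status='fail' → outer ELSE → rest
sensor=B: status='warn' → outer ELSE → rest
sensor=C: status='warn' → outer ELSE → rest
sensor=F: status='warn' → outer ELSE → rest
sensor=G: status='ok' → inner[temp >= 21] → 33
sensor=H: status='warn' → outer ELSE → rest
sensor=L: status='ok' → inner[temp >= 21] → 33
sensor=P: status='offline' → inner[battery >= 62] → 32
sensor=Q: status='ok' → inner[temp >= 21] → 33
sensor=S: status='fail' → outer ELSE → rest
sensor=T: status='ok' → inner[temp >= 21] → 33
sensor=W: status='offline' → inner[battery >= 62] → 32
sensor=X: status='offline' → inner[battery >= 62] → 32
sensor=Z: status='warn' → outer ELSE → rest

rest, rest, rest, rest, 33, rest, 33, 32, 33, rest, 33, 32, 32, rest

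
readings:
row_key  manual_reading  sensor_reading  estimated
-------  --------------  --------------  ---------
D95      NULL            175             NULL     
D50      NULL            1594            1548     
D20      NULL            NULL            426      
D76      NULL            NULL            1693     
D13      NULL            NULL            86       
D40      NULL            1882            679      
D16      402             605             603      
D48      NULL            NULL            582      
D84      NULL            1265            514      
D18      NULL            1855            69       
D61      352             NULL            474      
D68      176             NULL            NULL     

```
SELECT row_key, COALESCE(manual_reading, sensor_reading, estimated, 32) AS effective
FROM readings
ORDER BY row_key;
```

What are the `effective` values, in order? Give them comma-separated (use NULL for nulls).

row_key=D13: manual_reading=NULL, sensor_reading=NULL, estimated=86 → 86
row_key=D16: manual_reading=402 → 402
row_key=D18: manual_reading=NULL, sensor_reading=1855 → 1855
row_key=D20: manual_reading=NULL, sensor_reading=NULL, estimated=426 → 426
row_key=D40: manual_reading=NULL, sensor_reading=1882 → 1882
row_key=D48: manual_reading=NULL, sensor_reading=NULL, estimated=582 → 582
row_key=D50: manual_reading=NULL, sensor_reading=1594 → 1594
row_key=D61: manual_reading=352 → 352
row_key=D68: manual_reading=176 → 176
row_key=D76: manual_reading=NULL, sensor_reading=NULL, estimated=1693 → 1693
row_key=D84: manual_reading=NULL, sensor_reading=1265 → 1265
row_key=D95: manual_reading=NULL, sensor_reading=175 → 175

86, 402, 1855, 426, 1882, 582, 1594, 352, 176, 1693, 1265, 175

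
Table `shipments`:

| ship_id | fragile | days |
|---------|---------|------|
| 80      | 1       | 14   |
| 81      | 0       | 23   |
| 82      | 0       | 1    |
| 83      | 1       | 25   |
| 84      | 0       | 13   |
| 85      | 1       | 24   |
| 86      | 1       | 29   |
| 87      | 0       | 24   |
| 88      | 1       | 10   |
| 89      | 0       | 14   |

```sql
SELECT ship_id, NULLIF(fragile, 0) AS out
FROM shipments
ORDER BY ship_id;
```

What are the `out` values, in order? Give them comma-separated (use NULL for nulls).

ship_id=80: fragile=1 vs 0: differ → 1
ship_id=81: fragile=0 vs 0: equal → NULL
ship_id=82: fragile=0 vs 0: equal → NULL
ship_id=83: fragile=1 vs 0: differ → 1
ship_id=84: fragile=0 vs 0: equal → NULL
ship_id=85: fragile=1 vs 0: differ → 1
ship_id=86: fragile=1 vs 0: differ → 1
ship_id=87: fragile=0 vs 0: equal → NULL
ship_id=88: fragile=1 vs 0: differ → 1
ship_id=89: fragile=0 vs 0: equal → NULL

1, NULL, NULL, 1, NULL, 1, 1, NULL, 1, NULL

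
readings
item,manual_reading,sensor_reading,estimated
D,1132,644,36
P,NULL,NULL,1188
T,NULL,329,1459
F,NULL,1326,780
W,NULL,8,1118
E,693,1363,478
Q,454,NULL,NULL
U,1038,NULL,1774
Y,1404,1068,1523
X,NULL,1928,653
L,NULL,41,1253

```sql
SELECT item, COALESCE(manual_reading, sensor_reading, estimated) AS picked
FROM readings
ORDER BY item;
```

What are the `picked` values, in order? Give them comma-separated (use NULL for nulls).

1132, 693, 1326, 41, 1188, 454, 329, 1038, 8, 1928, 1404

item=D: manual_reading=1132 → 1132
item=E: manual_reading=693 → 693
item=F: manual_reading=NULL, sensor_reading=1326 → 1326
item=L: manual_reading=NULL, sensor_reading=41 → 41
item=P: manual_reading=NULL, sensor_reading=NULL, estimated=1188 → 1188
item=Q: manual_reading=454 → 454
item=T: manual_reading=NULL, sensor_reading=329 → 329
item=U: manual_reading=1038 → 1038
item=W: manual_reading=NULL, sensor_reading=8 → 8
item=X: manual_reading=NULL, sensor_reading=1928 → 1928
item=Y: manual_reading=1404 → 1404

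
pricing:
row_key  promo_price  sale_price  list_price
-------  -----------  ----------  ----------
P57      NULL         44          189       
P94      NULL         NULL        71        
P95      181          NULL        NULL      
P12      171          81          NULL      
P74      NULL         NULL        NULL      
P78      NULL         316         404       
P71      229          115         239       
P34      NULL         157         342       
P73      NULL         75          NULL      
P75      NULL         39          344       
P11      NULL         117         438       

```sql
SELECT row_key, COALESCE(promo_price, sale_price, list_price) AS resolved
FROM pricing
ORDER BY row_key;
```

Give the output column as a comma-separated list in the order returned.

117, 171, 157, 44, 229, 75, NULL, 39, 316, 71, 181

row_key=P11: promo_price=NULL, sale_price=117 → 117
row_key=P12: promo_price=171 → 171
row_key=P34: promo_price=NULL, sale_price=157 → 157
row_key=P57: promo_price=NULL, sale_price=44 → 44
row_key=P71: promo_price=229 → 229
row_key=P73: promo_price=NULL, sale_price=75 → 75
row_key=P74: promo_price=NULL, sale_price=NULL, list_price=NULL (all NULL) → NULL
row_key=P75: promo_price=NULL, sale_price=39 → 39
row_key=P78: promo_price=NULL, sale_price=316 → 316
row_key=P94: promo_price=NULL, sale_price=NULL, list_price=71 → 71
row_key=P95: promo_price=181 → 181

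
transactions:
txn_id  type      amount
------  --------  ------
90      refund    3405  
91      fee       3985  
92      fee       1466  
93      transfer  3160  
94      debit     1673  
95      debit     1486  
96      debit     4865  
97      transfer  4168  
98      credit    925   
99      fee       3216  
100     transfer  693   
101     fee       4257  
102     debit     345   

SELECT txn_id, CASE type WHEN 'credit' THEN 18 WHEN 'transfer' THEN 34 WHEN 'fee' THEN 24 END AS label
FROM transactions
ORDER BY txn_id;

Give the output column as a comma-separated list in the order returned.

NULL, 24, 24, 34, NULL, NULL, NULL, 34, 18, 24, 34, 24, NULL

txn_id=90: (no match → NULL) → NULL
txn_id=91: type='fee' → 24
txn_id=92: type='fee' → 24
txn_id=93: type='transfer' → 34
txn_id=94: (no match → NULL) → NULL
txn_id=95: (no match → NULL) → NULL
txn_id=96: (no match → NULL) → NULL
txn_id=97: type='transfer' → 34
txn_id=98: type='credit' → 18
txn_id=99: type='fee' → 24
txn_id=100: type='transfer' → 34
txn_id=101: type='fee' → 24
txn_id=102: (no match → NULL) → NULL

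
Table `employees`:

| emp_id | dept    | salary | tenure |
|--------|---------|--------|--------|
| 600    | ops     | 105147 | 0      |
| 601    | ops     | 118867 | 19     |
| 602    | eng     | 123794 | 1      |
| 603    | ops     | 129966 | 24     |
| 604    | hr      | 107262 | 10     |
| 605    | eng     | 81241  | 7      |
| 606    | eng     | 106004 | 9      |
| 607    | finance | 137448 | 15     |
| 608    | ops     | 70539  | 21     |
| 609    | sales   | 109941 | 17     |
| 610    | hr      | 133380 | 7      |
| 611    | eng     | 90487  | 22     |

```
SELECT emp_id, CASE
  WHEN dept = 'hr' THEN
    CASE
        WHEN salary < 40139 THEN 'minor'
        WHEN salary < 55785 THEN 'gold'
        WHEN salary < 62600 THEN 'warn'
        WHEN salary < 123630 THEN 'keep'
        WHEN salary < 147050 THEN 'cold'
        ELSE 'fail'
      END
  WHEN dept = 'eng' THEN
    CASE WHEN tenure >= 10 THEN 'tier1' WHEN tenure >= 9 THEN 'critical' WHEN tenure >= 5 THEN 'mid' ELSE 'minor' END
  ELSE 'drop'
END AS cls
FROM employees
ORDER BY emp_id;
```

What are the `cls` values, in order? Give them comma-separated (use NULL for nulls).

drop, drop, minor, drop, keep, mid, critical, drop, drop, drop, cold, tier1

emp_id=600: dept='ops' → outer ELSE → drop
emp_id=601: dept='ops' → outer ELSE → drop
emp_id=602: dept='eng' → inner[ELSE] → minor
emp_id=603: dept='ops' → outer ELSE → drop
emp_id=604: dept='hr' → inner[salary < 123630] → keep
emp_id=605: dept='eng' → inner[tenure >= 5] → mid
emp_id=606: dept='eng' → inner[tenure >= 9] → critical
emp_id=607: dept='finance' → outer ELSE → drop
emp_id=608: dept='ops' → outer ELSE → drop
emp_id=609: dept='sales' → outer ELSE → drop
emp_id=610: dept='hr' → inner[salary < 147050] → cold
emp_id=611: dept='eng' → inner[tenure >= 10] → tier1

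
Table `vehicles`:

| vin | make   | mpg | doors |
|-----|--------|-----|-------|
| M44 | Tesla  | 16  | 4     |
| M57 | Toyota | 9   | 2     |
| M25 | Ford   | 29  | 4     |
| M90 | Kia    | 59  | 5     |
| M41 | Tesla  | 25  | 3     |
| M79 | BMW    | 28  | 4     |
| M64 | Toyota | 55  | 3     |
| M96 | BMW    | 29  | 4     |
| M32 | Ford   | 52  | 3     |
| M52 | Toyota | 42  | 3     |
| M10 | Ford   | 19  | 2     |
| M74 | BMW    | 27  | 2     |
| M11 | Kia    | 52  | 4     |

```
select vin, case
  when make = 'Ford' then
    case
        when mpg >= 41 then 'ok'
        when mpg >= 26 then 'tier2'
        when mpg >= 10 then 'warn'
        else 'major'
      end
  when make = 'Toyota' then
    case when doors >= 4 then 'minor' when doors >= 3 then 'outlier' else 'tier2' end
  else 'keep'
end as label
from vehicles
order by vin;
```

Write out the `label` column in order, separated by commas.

vin=M10: make='Ford' → inner[mpg >= 10] → warn
vin=M11: make='Kia' → outer ELSE → keep
vin=M25: make='Ford' → inner[mpg >= 26] → tier2
vin=M32: make='Ford' → inner[mpg >= 41] → ok
vin=M41: make='Tesla' → outer ELSE → keep
vin=M44: make='Tesla' → outer ELSE → keep
vin=M52: make='Toyota' → inner[doors >= 3] → outlier
vin=M57: make='Toyota' → inner[ELSE] → tier2
vin=M64: make='Toyota' → inner[doors >= 3] → outlier
vin=M74: make='BMW' → outer ELSE → keep
vin=M79: make='BMW' → outer ELSE → keep
vin=M90: make='Kia' → outer ELSE → keep
vin=M96: make='BMW' → outer ELSE → keep

warn, keep, tier2, ok, keep, keep, outlier, tier2, outlier, keep, keep, keep, keep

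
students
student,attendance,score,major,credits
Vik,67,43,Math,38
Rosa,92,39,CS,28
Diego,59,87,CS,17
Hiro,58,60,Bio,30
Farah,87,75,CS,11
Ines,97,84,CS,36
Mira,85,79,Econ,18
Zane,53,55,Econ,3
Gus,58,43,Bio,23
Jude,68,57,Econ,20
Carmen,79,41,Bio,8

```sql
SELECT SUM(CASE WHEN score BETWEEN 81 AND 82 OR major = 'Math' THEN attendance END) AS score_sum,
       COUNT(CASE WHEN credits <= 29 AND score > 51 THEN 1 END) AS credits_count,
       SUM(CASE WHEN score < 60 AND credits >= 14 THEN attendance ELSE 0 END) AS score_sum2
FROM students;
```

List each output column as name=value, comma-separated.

[score_sum: score BETWEEN 81 AND 82 OR major = 'Math']
student=Vik: ✓ → 67
student=Rosa: ✗
student=Diego: ✗
student=Hiro: ✗
student=Farah: ✗
student=Ines: ✗
student=Mira: ✗
student=Zane: ✗
student=Gus: ✗
student=Jude: ✗
student=Carmen: ✗
score_sum = 67
—
[credits_count: credits <= 29 AND score > 51]
student=Vik: ✗
student=Rosa: ✗
student=Diego: ✓ → 1
student=Hiro: ✗
student=Farah: ✓ → 1
student=Ines: ✗
student=Mira: ✓ → 1
student=Zane: ✓ → 1
student=Gus: ✗
student=Jude: ✓ → 1
student=Carmen: ✗
credits_count = COUNT(1, 1, 1, 1, 1) = 5
—
[score_sum2: score < 60 AND credits >= 14]
student=Vik: ✓ → 67
student=Rosa: ✓ → 92
student=Diego: ✗
student=Hiro: ✗
student=Farah: ✗
student=Ines: ✗
student=Mira: ✗
student=Zane: ✗
student=Gus: ✓ → 58
student=Jude: ✓ → 68
student=Carmen: ✗
score_sum2 = 67 + 92 + 58 + 68 = 285

score_sum=67, credits_count=5, score_sum2=285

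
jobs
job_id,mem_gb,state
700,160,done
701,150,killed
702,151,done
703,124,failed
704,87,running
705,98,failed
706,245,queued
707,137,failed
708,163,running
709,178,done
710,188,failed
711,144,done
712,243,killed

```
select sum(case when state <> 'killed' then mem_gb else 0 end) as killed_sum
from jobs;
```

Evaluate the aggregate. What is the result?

job_id=700: ✓ → 160
job_id=701: ✗
job_id=702: ✓ → 151
job_id=703: ✓ → 124
job_id=704: ✓ → 87
job_id=705: ✓ → 98
job_id=706: ✓ → 245
job_id=707: ✓ → 137
job_id=708: ✓ → 163
job_id=709: ✓ → 178
job_id=710: ✓ → 188
job_id=711: ✓ → 144
job_id=712: ✗
killed_sum = 160 + 151 + 124 + 87 + 98 + 245 + 137 + 163 + 178 + 188 + 144 = 1675

1675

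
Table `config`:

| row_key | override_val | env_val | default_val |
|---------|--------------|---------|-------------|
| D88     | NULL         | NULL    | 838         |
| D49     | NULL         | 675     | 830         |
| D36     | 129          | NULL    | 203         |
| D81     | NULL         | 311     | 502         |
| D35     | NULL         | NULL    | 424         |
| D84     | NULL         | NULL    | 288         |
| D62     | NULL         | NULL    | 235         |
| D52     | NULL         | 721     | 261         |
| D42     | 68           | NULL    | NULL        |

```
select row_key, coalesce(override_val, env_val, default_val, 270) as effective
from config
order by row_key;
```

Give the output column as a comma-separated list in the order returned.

row_key=D35: override_val=NULL, env_val=NULL, default_val=424 → 424
row_key=D36: override_val=129 → 129
row_key=D42: override_val=68 → 68
row_key=D49: override_val=NULL, env_val=675 → 675
row_key=D52: override_val=NULL, env_val=721 → 721
row_key=D62: override_val=NULL, env_val=NULL, default_val=235 → 235
row_key=D81: override_val=NULL, env_val=311 → 311
row_key=D84: override_val=NULL, env_val=NULL, default_val=288 → 288
row_key=D88: override_val=NULL, env_val=NULL, default_val=838 → 838

424, 129, 68, 675, 721, 235, 311, 288, 838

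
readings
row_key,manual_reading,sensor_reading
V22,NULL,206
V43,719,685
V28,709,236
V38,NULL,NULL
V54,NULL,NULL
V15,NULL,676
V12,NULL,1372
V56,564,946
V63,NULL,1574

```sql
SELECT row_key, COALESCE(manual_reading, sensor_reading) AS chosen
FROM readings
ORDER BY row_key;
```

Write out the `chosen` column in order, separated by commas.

1372, 676, 206, 709, NULL, 719, NULL, 564, 1574

row_key=V12: manual_reading=NULL, sensor_reading=1372 → 1372
row_key=V15: manual_reading=NULL, sensor_reading=676 → 676
row_key=V22: manual_reading=NULL, sensor_reading=206 → 206
row_key=V28: manual_reading=709 → 709
row_key=V38: manual_reading=NULL, sensor_reading=NULL (all NULL) → NULL
row_key=V43: manual_reading=719 → 719
row_key=V54: manual_reading=NULL, sensor_reading=NULL (all NULL) → NULL
row_key=V56: manual_reading=564 → 564
row_key=V63: manual_reading=NULL, sensor_reading=1574 → 1574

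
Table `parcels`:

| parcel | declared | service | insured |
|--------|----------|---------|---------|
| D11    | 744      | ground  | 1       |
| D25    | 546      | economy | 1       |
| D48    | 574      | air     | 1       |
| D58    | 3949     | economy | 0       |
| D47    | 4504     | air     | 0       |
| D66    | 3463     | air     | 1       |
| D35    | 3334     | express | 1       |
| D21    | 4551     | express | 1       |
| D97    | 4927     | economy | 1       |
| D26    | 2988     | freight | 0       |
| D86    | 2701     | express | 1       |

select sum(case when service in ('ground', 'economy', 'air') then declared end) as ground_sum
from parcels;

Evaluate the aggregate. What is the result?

18707

parcel=D11: ✓ → 744
parcel=D25: ✓ → 546
parcel=D48: ✓ → 574
parcel=D58: ✓ → 3949
parcel=D47: ✓ → 4504
parcel=D66: ✓ → 3463
parcel=D35: ✗
parcel=D21: ✗
parcel=D97: ✓ → 4927
parcel=D26: ✗
parcel=D86: ✗
ground_sum = 744 + 546 + 574 + 3949 + 4504 + 3463 + 4927 = 18707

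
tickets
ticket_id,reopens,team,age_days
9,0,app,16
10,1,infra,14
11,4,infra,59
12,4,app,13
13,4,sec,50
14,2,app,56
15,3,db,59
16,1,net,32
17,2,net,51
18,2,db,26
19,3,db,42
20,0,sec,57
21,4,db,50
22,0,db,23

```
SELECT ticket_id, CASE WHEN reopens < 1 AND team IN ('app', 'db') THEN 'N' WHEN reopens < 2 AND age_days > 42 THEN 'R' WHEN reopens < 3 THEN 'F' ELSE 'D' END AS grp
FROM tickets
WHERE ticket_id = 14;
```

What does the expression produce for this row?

F

ticket_id = 14: reopens=2, team=app, age_days=56.
reopens < 1 AND team IN ('app', 'db') → false
reopens < 2 AND age_days > 42 → false
reopens < 3 → true → F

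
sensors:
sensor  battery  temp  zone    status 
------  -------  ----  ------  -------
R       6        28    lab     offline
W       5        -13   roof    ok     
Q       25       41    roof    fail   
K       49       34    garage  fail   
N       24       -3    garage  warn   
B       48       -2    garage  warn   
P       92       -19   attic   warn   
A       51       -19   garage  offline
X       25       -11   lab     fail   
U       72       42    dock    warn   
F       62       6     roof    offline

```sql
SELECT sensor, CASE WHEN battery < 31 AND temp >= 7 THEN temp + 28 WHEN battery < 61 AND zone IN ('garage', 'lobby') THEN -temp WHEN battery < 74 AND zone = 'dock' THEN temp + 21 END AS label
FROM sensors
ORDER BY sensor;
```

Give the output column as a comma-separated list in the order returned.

19, 2, NULL, -34, 3, NULL, 69, 56, 63, NULL, NULL

sensor=A: battery < 61 AND zone IN ('garage', 'lobby') → 19
sensor=B: battery < 61 AND zone IN ('garage', 'lobby') → 2
sensor=F: (no match → NULL) → NULL
sensor=K: battery < 61 AND zone IN ('garage', 'lobby') → -34
sensor=N: battery < 61 AND zone IN ('garage', 'lobby') → 3
sensor=P: (no match → NULL) → NULL
sensor=Q: battery < 31 AND temp >= 7 → 69
sensor=R: battery < 31 AND temp >= 7 → 56
sensor=U: battery < 74 AND zone = 'dock' → 63
sensor=W: (no match → NULL) → NULL
sensor=X: (no match → NULL) → NULL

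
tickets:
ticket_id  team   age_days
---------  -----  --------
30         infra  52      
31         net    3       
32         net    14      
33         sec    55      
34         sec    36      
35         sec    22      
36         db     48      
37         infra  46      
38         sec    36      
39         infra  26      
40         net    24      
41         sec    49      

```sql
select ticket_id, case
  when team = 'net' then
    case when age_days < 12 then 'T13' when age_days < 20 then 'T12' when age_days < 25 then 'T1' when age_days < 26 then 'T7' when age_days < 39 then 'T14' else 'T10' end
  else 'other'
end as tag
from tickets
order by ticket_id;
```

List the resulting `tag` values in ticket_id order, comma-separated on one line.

other, T13, T12, other, other, other, other, other, other, other, T1, other

ticket_id=30: team='infra' → outer ELSE → other
ticket_id=31: team='net' → inner[age_days < 12] → T13
ticket_id=32: team='net' → inner[age_days < 20] → T12
ticket_id=33: team='sec' → outer ELSE → other
ticket_id=34: team='sec' → outer ELSE → other
ticket_id=35: team='sec' → outer ELSE → other
ticket_id=36: team='db' → outer ELSE → other
ticket_id=37: team='infra' → outer ELSE → other
ticket_id=38: team='sec' → outer ELSE → other
ticket_id=39: team='infra' → outer ELSE → other
ticket_id=40: team='net' → inner[age_days < 25] → T1
ticket_id=41: team='sec' → outer ELSE → other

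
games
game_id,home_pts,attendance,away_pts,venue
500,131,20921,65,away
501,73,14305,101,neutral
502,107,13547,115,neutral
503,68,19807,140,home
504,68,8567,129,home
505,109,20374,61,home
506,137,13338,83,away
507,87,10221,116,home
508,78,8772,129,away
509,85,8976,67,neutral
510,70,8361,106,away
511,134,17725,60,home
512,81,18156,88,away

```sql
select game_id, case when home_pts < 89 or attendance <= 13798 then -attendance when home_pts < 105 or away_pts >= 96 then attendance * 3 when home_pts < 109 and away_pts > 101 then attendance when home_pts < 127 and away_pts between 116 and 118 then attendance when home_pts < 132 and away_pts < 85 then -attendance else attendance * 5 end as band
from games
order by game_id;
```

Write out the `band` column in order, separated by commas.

-20921, -14305, -13547, -19807, -8567, -20374, -13338, -10221, -8772, -8976, -8361, 88625, -18156

game_id=500: home_pts < 132 and away_pts < 85 → -20921
game_id=501: home_pts < 89 or attendance <= 13798 → -14305
game_id=502: home_pts < 89 or attendance <= 13798 → -13547
game_id=503: home_pts < 89 or attendance <= 13798 → -19807
game_id=504: home_pts < 89 or attendance <= 13798 → -8567
game_id=505: home_pts < 132 and away_pts < 85 → -20374
game_id=506: home_pts < 89 or attendance <= 13798 → -13338
game_id=507: home_pts < 89 or attendance <= 13798 → -10221
game_id=508: home_pts < 89 or attendance <= 13798 → -8772
game_id=509: home_pts < 89 or attendance <= 13798 → -8976
game_id=510: home_pts < 89 or attendance <= 13798 → -8361
game_id=511: ELSE → 88625
game_id=512: home_pts < 89 or attendance <= 13798 → -18156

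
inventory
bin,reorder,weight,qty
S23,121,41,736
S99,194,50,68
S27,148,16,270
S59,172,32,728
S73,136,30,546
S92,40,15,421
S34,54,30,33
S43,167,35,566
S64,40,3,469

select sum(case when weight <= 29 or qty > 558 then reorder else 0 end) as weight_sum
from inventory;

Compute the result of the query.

688

bin=S23: ✓ → 121
bin=S99: ✗
bin=S27: ✓ → 148
bin=S59: ✓ → 172
bin=S73: ✗
bin=S92: ✓ → 40
bin=S34: ✗
bin=S43: ✓ → 167
bin=S64: ✓ → 40
weight_sum = 121 + 148 + 172 + 40 + 167 + 40 = 688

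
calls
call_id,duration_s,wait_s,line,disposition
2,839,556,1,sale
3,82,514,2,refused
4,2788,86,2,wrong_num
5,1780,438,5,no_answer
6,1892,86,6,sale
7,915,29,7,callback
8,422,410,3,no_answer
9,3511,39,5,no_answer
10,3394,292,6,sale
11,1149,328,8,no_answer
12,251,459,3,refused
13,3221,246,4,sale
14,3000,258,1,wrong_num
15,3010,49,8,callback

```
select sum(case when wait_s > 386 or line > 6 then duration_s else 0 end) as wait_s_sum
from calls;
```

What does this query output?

call_id=2: ✓ → 839
call_id=3: ✓ → 82
call_id=4: ✗
call_id=5: ✓ → 1780
call_id=6: ✗
call_id=7: ✓ → 915
call_id=8: ✓ → 422
call_id=9: ✗
call_id=10: ✗
call_id=11: ✓ → 1149
call_id=12: ✓ → 251
call_id=13: ✗
call_id=14: ✗
call_id=15: ✓ → 3010
wait_s_sum = 839 + 82 + 1780 + 915 + 422 + 1149 + 251 + 3010 = 8448

8448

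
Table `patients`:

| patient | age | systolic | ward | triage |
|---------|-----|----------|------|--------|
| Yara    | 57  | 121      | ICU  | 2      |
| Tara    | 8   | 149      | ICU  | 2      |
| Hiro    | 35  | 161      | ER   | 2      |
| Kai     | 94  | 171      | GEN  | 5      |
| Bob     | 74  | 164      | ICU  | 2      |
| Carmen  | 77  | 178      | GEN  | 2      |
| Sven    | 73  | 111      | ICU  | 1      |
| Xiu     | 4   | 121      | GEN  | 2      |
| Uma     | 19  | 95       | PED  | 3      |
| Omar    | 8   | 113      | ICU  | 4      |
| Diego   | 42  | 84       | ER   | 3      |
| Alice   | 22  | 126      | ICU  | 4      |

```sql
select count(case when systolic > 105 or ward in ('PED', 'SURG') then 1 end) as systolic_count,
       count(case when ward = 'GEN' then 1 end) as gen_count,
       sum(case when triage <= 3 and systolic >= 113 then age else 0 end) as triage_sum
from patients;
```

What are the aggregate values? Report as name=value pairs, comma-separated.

[systolic_count: systolic > 105 or ward in ('PED', 'SURG')]
patient=Yara: ✓ → 1
patient=Tara: ✓ → 1
patient=Hiro: ✓ → 1
patient=Kai: ✓ → 1
patient=Bob: ✓ → 1
patient=Carmen: ✓ → 1
patient=Sven: ✓ → 1
patient=Xiu: ✓ → 1
patient=Uma: ✓ → 1
patient=Omar: ✓ → 1
patient=Diego: ✗
patient=Alice: ✓ → 1
systolic_count = COUNT(1, 1, 1, 1, 1, 1, 1, 1, 1, 1, 1) = 11
—
[gen_count: ward = 'GEN']
patient=Yara: ✗
patient=Tara: ✗
patient=Hiro: ✗
patient=Kai: ✓ → 1
patient=Bob: ✗
patient=Carmen: ✓ → 1
patient=Sven: ✗
patient=Xiu: ✓ → 1
patient=Uma: ✗
patient=Omar: ✗
patient=Diego: ✗
patient=Alice: ✗
gen_count = COUNT(1, 1, 1) = 3
—
[triage_sum: triage <= 3 and systolic >= 113]
patient=Yara: ✓ → 57
patient=Tara: ✓ → 8
patient=Hiro: ✓ → 35
patient=Kai: ✗
patient=Bob: ✓ → 74
patient=Carmen: ✓ → 77
patient=Sven: ✗
patient=Xiu: ✓ → 4
patient=Uma: ✗
patient=Omar: ✗
patient=Diego: ✗
patient=Alice: ✗
triage_sum = 57 + 8 + 35 + 74 + 77 + 4 = 255

systolic_count=11, gen_count=3, triage_sum=255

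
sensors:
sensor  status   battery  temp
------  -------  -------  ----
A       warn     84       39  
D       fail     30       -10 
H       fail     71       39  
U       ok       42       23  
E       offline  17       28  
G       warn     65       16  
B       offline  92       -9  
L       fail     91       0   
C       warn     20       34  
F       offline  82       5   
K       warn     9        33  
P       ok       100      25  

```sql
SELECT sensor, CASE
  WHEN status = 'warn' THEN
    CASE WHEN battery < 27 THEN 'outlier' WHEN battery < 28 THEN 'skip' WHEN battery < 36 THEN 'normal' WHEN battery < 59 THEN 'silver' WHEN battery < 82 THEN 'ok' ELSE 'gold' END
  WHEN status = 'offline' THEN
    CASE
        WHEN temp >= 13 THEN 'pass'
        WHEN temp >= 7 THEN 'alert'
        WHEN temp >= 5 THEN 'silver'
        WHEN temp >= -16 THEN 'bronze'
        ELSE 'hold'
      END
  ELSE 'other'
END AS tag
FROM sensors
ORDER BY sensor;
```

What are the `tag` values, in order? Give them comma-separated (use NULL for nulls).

gold, bronze, outlier, other, pass, silver, ok, other, outlier, other, other, other

sensor=A: status='warn' → inner[ELSE] → gold
sensor=B: status='offline' → inner[temp >= -16] → bronze
sensor=C: status='warn' → inner[battery < 27] → outlier
sensor=D: status='fail' → outer ELSE → other
sensor=E: status='offline' → inner[temp >= 13] → pass
sensor=F: status='offline' → inner[temp >= 5] → silver
sensor=G: status='warn' → inner[battery < 82] → ok
sensor=H: status='fail' → outer ELSE → other
sensor=K: status='warn' → inner[battery < 27] → outlier
sensor=L: status='fail' → outer ELSE → other
sensor=P: status='ok' → outer ELSE → other
sensor=U: status='ok' → outer ELSE → other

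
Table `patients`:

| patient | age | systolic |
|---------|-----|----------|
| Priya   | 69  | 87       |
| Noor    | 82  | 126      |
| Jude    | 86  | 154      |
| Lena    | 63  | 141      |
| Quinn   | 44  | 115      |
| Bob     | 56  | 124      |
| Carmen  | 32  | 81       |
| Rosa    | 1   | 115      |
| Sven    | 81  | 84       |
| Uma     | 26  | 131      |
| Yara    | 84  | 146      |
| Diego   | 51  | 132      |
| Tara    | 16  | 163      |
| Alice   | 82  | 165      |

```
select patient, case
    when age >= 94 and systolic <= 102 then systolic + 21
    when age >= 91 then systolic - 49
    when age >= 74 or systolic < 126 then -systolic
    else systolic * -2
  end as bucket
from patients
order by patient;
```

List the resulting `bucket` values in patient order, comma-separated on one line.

-165, -124, -81, -264, -154, -282, -126, -87, -115, -115, -84, -326, -262, -146

patient=Alice: age >= 74 or systolic < 126 → -165
patient=Bob: age >= 74 or systolic < 126 → -124
patient=Carmen: age >= 74 or systolic < 126 → -81
patient=Diego: ELSE → -264
patient=Jude: age >= 74 or systolic < 126 → -154
patient=Lena: ELSE → -282
patient=Noor: age >= 74 or systolic < 126 → -126
patient=Priya: age >= 74 or systolic < 126 → -87
patient=Quinn: age >= 74 or systolic < 126 → -115
patient=Rosa: age >= 74 or systolic < 126 → -115
patient=Sven: age >= 74 or systolic < 126 → -84
patient=Tara: ELSE → -326
patient=Uma: ELSE → -262
patient=Yara: age >= 74 or systolic < 126 → -146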